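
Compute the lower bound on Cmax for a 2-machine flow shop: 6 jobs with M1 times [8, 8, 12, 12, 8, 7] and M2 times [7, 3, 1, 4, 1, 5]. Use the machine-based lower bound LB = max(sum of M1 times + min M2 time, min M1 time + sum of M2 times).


LB1 = sum(M1 times) + min(M2 times) = 55 + 1 = 56
LB2 = min(M1 times) + sum(M2 times) = 7 + 21 = 28
Lower bound = max(LB1, LB2) = max(56, 28) = 56

56


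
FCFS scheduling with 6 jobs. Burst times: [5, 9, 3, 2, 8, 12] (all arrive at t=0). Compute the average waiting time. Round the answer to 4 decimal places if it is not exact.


FCFS order (as given): [5, 9, 3, 2, 8, 12]
Waiting times:
  Job 1: wait = 0
  Job 2: wait = 5
  Job 3: wait = 14
  Job 4: wait = 17
  Job 5: wait = 19
  Job 6: wait = 27
Sum of waiting times = 82
Average waiting time = 82/6 = 13.6667

13.6667


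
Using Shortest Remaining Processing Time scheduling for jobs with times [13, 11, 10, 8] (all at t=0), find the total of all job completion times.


Since all jobs arrive at t=0, SRPT equals SPT ordering.
SPT order: [8, 10, 11, 13]
Completion times:
  Job 1: p=8, C=8
  Job 2: p=10, C=18
  Job 3: p=11, C=29
  Job 4: p=13, C=42
Total completion time = 8 + 18 + 29 + 42 = 97

97


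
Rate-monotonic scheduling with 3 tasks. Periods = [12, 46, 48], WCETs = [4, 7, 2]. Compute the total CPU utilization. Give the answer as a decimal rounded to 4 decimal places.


Compute individual utilizations (exact fractions):
  Task 1: C/T = 4/12 = 1/3 (approx. 0.3333)
  Task 2: C/T = 7/46 (approx. 0.1522)
  Task 3: C/T = 2/48 = 1/24 (approx. 0.0417)
Total utilization U = 1/3 + 7/46 + 1/24 = 97/184
Rounded to 4 decimal places: U = 0.5272
RM (Liu & Layland) bound for 3 tasks = 0.779763; compare with U = 97/184 (approx. 0.527174)
U <= bound, so schedulable by RM sufficient condition.

0.5272


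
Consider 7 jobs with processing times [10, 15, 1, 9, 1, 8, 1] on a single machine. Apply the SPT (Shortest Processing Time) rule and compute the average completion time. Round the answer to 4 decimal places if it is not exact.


Sort jobs by processing time (SPT order): [1, 1, 1, 8, 9, 10, 15]
Compute completion times sequentially:
  Job 1: processing = 1, completes at 1
  Job 2: processing = 1, completes at 2
  Job 3: processing = 1, completes at 3
  Job 4: processing = 8, completes at 11
  Job 5: processing = 9, completes at 20
  Job 6: processing = 10, completes at 30
  Job 7: processing = 15, completes at 45
Sum of completion times = 112
Average completion time = 112/7 = 16.0

16.0


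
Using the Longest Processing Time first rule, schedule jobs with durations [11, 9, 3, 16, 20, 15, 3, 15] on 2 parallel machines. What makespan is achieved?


Sort jobs in decreasing order (LPT): [20, 16, 15, 15, 11, 9, 3, 3]
Assign each job to the least loaded machine:
  Machine 1: jobs [20, 15, 9, 3], load = 47
  Machine 2: jobs [16, 15, 11, 3], load = 45
Makespan = max load = 47

47


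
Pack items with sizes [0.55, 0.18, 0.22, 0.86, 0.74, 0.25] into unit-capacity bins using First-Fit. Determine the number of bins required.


Place items sequentially using First-Fit:
  Item 0.55 -> new Bin 1
  Item 0.18 -> Bin 1 (now 0.73)
  Item 0.22 -> Bin 1 (now 0.95)
  Item 0.86 -> new Bin 2
  Item 0.74 -> new Bin 3
  Item 0.25 -> Bin 3 (now 0.99)
Total bins used = 3

3


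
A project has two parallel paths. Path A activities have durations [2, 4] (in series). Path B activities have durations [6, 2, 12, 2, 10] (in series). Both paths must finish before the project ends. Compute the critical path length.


Path A total = 2 + 4 = 6
Path B total = 6 + 2 + 12 + 2 + 10 = 32
Critical path = longest path = max(6, 32) = 32

32


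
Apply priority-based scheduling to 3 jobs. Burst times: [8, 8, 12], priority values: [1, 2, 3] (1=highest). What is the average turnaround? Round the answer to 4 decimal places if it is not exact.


Sort by priority (ascending = highest first):
Order: [(1, 8), (2, 8), (3, 12)]
Completion times:
  Priority 1, burst=8, C=8
  Priority 2, burst=8, C=16
  Priority 3, burst=12, C=28
Average turnaround = 52/3 = 17.3333

17.3333


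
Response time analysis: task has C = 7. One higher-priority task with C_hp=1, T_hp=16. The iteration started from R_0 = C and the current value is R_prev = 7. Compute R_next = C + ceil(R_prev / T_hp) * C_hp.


R_next = C + ceil(R_prev / T_hp) * C_hp
ceil(7 / 16) = ceil(0.4375) = 1
Interference = 1 * 1 = 1
R_next = 7 + 1 = 8

8


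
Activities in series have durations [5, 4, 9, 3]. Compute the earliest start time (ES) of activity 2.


Activity 2 starts after activities 1 through 1 complete.
Predecessor durations: [5]
ES = 5 = 5

5


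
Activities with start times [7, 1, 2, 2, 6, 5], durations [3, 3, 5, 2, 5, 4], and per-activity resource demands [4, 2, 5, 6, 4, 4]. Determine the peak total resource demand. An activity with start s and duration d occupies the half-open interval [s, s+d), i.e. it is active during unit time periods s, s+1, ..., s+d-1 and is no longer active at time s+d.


Each activity i is active on [start_i, start_i + duration_i).
Compute total resource usage per time slot:
  t=0: active resources = [], total = 0
  t=1: active resources = [2], total = 2
  t=2: active resources = [2, 5, 6], total = 13
  t=3: active resources = [2, 5, 6], total = 13
  t=4: active resources = [5], total = 5
  t=5: active resources = [5, 4], total = 9
  t=6: active resources = [5, 4, 4], total = 13
  t=7: active resources = [4, 4, 4], total = 12
  t=8: active resources = [4, 4, 4], total = 12
  t=9: active resources = [4, 4], total = 8
  t=10: active resources = [4], total = 4
Peak resource demand = 13

13


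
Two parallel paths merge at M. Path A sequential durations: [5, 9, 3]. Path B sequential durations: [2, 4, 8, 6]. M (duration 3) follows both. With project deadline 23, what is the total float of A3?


Forward pass: ES(A3) = sum of predecessors on chain A = 14
EF = ES + duration = 14 + 3 = 17
Backward pass: LF(M) = deadline = 23; LS(M) = 23 - 3 = 20
LF(A3) = LS(M) - sum(successors on chain A) = 20 - 0 = 20
LS = LF - duration = 20 - 3 = 17
Total float = LS - ES = 17 - 14 = 3

3


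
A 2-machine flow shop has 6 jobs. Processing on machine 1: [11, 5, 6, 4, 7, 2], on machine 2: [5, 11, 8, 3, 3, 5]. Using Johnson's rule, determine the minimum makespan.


Apply Johnson's rule:
  Group 1 (a <= b): [(6, 2, 5), (2, 5, 11), (3, 6, 8)]
  Group 2 (a > b): [(1, 11, 5), (4, 4, 3), (5, 7, 3)]
Optimal job order: [6, 2, 3, 1, 4, 5]
Schedule:
  Job 6: M1 done at 2, M2 done at 7
  Job 2: M1 done at 7, M2 done at 18
  Job 3: M1 done at 13, M2 done at 26
  Job 1: M1 done at 24, M2 done at 31
  Job 4: M1 done at 28, M2 done at 34
  Job 5: M1 done at 35, M2 done at 38
Makespan = 38

38


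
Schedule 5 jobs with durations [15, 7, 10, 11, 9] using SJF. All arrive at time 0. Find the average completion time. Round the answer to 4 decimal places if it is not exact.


SJF order (ascending): [7, 9, 10, 11, 15]
Completion times:
  Job 1: burst=7, C=7
  Job 2: burst=9, C=16
  Job 3: burst=10, C=26
  Job 4: burst=11, C=37
  Job 5: burst=15, C=52
Average completion = 138/5 = 27.6

27.6


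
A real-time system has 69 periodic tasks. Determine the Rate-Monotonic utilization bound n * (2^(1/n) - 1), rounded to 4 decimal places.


Compute 2^(1/69) = 1.0100962378
Subtract 1: 1.0100962378 - 1 = 0.0100962378
Multiply by n: 69 * 0.0100962378 = 0.6966404082
Round to 4 dp: 0.6966

0.6966


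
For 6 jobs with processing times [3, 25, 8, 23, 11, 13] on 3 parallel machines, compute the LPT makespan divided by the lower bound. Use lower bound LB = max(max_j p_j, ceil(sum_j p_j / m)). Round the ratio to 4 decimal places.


LPT order: [25, 23, 13, 11, 8, 3]
Machine loads after assignment: [25, 31, 27]
LPT makespan = 31
Lower bound = max(max_job, ceil(total/3)) = max(25, 28) = 28
Ratio = 31 / 28 = 1.1071

1.1071


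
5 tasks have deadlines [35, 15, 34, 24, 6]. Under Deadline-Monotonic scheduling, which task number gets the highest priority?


Sort tasks by relative deadline (ascending):
  Task 5: deadline = 6
  Task 2: deadline = 15
  Task 4: deadline = 24
  Task 3: deadline = 34
  Task 1: deadline = 35
Priority order (highest first): [5, 2, 4, 3, 1]
Highest priority task = 5

5


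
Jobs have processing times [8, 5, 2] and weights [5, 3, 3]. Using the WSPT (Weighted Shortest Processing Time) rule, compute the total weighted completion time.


Compute p/w ratios and sort ascending (WSPT): [(2, 3), (8, 5), (5, 3)]
Compute weighted completion times:
  Job (p=2,w=3): C=2, w*C=3*2=6
  Job (p=8,w=5): C=10, w*C=5*10=50
  Job (p=5,w=3): C=15, w*C=3*15=45
Total weighted completion time = 101

101


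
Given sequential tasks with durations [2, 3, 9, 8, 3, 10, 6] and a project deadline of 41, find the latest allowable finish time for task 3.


LF(activity 3) = deadline - sum of successor durations
Successors: activities 4 through 7 with durations [8, 3, 10, 6]
Sum of successor durations = 27
LF = 41 - 27 = 14

14


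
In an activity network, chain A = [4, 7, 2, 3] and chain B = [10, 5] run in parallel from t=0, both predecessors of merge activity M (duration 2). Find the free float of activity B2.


ES(B2) = sum of predecessors on chain B = 10
EF(B2) = ES + duration = 10 + 5 = 15
Successor of B2 is M. ES(M) = max(sum(A), sum(B)) = max(16, 15) = 16
Free float = ES(successor) - EF(current) = 16 - 15 = 1

1


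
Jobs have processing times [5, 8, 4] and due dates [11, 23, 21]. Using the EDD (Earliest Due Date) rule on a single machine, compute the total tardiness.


Sort by due date (EDD order): [(5, 11), (4, 21), (8, 23)]
Compute completion times and tardiness:
  Job 1: p=5, d=11, C=5, tardiness=max(0,5-11)=0
  Job 2: p=4, d=21, C=9, tardiness=max(0,9-21)=0
  Job 3: p=8, d=23, C=17, tardiness=max(0,17-23)=0
Total tardiness = 0

0


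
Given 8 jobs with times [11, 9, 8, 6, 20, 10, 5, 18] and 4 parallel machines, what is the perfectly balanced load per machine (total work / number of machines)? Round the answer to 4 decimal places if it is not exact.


Total processing time = 11 + 9 + 8 + 6 + 20 + 10 + 5 + 18 = 87
Number of machines = 4
Ideal balanced load = 87 / 4 = 21.75

21.75


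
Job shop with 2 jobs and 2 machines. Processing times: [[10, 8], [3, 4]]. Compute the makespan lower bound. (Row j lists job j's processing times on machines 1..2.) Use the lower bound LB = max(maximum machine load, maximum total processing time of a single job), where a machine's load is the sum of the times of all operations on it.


Machine loads:
  Machine 1: 10 + 3 = 13
  Machine 2: 8 + 4 = 12
Max machine load = 13
Job totals:
  Job 1: 18
  Job 2: 7
Max job total = 18
Lower bound = max(13, 18) = 18

18


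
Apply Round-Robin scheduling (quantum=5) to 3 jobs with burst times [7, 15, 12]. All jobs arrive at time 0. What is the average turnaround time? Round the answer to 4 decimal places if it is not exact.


Time quantum = 5
Execution trace:
  J1 runs 5 units, time = 5
  J2 runs 5 units, time = 10
  J3 runs 5 units, time = 15
  J1 runs 2 units, time = 17
  J2 runs 5 units, time = 22
  J3 runs 5 units, time = 27
  J2 runs 5 units, time = 32
  J3 runs 2 units, time = 34
Finish times: [17, 32, 34]
Average turnaround = 83/3 = 27.6667

27.6667


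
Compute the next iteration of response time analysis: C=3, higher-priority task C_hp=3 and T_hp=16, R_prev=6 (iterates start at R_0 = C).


R_next = C + ceil(R_prev / T_hp) * C_hp
ceil(6 / 16) = ceil(0.375) = 1
Interference = 1 * 3 = 3
R_next = 3 + 3 = 6
R_next = R_prev, so the iteration has converged (response time = 6).

6


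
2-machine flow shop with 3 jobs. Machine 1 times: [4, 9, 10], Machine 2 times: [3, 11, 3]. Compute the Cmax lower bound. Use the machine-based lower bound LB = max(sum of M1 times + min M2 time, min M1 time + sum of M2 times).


LB1 = sum(M1 times) + min(M2 times) = 23 + 3 = 26
LB2 = min(M1 times) + sum(M2 times) = 4 + 17 = 21
Lower bound = max(LB1, LB2) = max(26, 21) = 26

26


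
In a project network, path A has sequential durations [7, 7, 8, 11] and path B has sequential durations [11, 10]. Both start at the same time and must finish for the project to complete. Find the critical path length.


Path A total = 7 + 7 + 8 + 11 = 33
Path B total = 11 + 10 = 21
Critical path = longest path = max(33, 21) = 33

33


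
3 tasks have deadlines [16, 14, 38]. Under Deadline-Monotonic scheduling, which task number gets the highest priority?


Sort tasks by relative deadline (ascending):
  Task 2: deadline = 14
  Task 1: deadline = 16
  Task 3: deadline = 38
Priority order (highest first): [2, 1, 3]
Highest priority task = 2

2


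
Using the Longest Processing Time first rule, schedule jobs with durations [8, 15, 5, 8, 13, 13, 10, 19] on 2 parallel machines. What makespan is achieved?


Sort jobs in decreasing order (LPT): [19, 15, 13, 13, 10, 8, 8, 5]
Assign each job to the least loaded machine:
  Machine 1: jobs [19, 13, 8, 5], load = 45
  Machine 2: jobs [15, 13, 10, 8], load = 46
Makespan = max load = 46

46


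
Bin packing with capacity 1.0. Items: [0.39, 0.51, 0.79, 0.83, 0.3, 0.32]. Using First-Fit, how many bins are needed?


Place items sequentially using First-Fit:
  Item 0.39 -> new Bin 1
  Item 0.51 -> Bin 1 (now 0.9)
  Item 0.79 -> new Bin 2
  Item 0.83 -> new Bin 3
  Item 0.3 -> new Bin 4
  Item 0.32 -> Bin 4 (now 0.62)
Total bins used = 4

4


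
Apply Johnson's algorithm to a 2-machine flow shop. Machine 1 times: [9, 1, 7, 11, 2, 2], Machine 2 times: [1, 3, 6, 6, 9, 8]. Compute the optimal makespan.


Apply Johnson's rule:
  Group 1 (a <= b): [(2, 1, 3), (5, 2, 9), (6, 2, 8)]
  Group 2 (a > b): [(3, 7, 6), (4, 11, 6), (1, 9, 1)]
Optimal job order: [2, 5, 6, 3, 4, 1]
Schedule:
  Job 2: M1 done at 1, M2 done at 4
  Job 5: M1 done at 3, M2 done at 13
  Job 6: M1 done at 5, M2 done at 21
  Job 3: M1 done at 12, M2 done at 27
  Job 4: M1 done at 23, M2 done at 33
  Job 1: M1 done at 32, M2 done at 34
Makespan = 34

34


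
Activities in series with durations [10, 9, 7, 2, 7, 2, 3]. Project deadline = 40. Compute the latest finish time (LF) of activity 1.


LF(activity 1) = deadline - sum of successor durations
Successors: activities 2 through 7 with durations [9, 7, 2, 7, 2, 3]
Sum of successor durations = 30
LF = 40 - 30 = 10

10


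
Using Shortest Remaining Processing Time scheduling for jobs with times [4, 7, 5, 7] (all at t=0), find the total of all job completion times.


Since all jobs arrive at t=0, SRPT equals SPT ordering.
SPT order: [4, 5, 7, 7]
Completion times:
  Job 1: p=4, C=4
  Job 2: p=5, C=9
  Job 3: p=7, C=16
  Job 4: p=7, C=23
Total completion time = 4 + 9 + 16 + 23 = 52

52


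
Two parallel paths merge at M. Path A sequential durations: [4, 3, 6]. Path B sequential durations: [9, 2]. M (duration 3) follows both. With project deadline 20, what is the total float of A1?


Forward pass: ES(A1) = sum of predecessors on chain A = 0
EF = ES + duration = 0 + 4 = 4
Backward pass: LF(M) = deadline = 20; LS(M) = 20 - 3 = 17
LF(A1) = LS(M) - sum(successors on chain A) = 17 - 9 = 8
LS = LF - duration = 8 - 4 = 4
Total float = LS - ES = 4 - 0 = 4

4


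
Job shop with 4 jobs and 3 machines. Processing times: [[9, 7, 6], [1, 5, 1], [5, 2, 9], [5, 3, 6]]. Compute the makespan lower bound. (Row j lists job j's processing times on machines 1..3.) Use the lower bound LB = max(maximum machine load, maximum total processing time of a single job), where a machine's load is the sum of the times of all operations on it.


Machine loads:
  Machine 1: 9 + 1 + 5 + 5 = 20
  Machine 2: 7 + 5 + 2 + 3 = 17
  Machine 3: 6 + 1 + 9 + 6 = 22
Max machine load = 22
Job totals:
  Job 1: 22
  Job 2: 7
  Job 3: 16
  Job 4: 14
Max job total = 22
Lower bound = max(22, 22) = 22

22


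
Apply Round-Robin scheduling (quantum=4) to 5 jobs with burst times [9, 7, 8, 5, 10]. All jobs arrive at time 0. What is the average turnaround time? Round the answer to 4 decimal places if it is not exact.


Time quantum = 4
Execution trace:
  J1 runs 4 units, time = 4
  J2 runs 4 units, time = 8
  J3 runs 4 units, time = 12
  J4 runs 4 units, time = 16
  J5 runs 4 units, time = 20
  J1 runs 4 units, time = 24
  J2 runs 3 units, time = 27
  J3 runs 4 units, time = 31
  J4 runs 1 units, time = 32
  J5 runs 4 units, time = 36
  J1 runs 1 units, time = 37
  J5 runs 2 units, time = 39
Finish times: [37, 27, 31, 32, 39]
Average turnaround = 166/5 = 33.2

33.2


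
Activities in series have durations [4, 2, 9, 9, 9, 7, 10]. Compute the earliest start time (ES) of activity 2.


Activity 2 starts after activities 1 through 1 complete.
Predecessor durations: [4]
ES = 4 = 4

4


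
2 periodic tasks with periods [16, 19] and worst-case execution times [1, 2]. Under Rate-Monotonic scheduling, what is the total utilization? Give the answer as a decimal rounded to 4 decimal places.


Compute individual utilizations (exact fractions):
  Task 1: C/T = 1/16 (approx. 0.0625)
  Task 2: C/T = 2/19 (approx. 0.1053)
Total utilization U = 1/16 + 2/19 = 51/304
Rounded to 4 decimal places: U = 0.1678
RM (Liu & Layland) bound for 2 tasks = 0.828427; compare with U = 51/304 (approx. 0.167763)
U <= bound, so schedulable by RM sufficient condition.

0.1678


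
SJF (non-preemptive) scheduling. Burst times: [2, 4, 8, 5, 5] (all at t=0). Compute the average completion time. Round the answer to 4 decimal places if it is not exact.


SJF order (ascending): [2, 4, 5, 5, 8]
Completion times:
  Job 1: burst=2, C=2
  Job 2: burst=4, C=6
  Job 3: burst=5, C=11
  Job 4: burst=5, C=16
  Job 5: burst=8, C=24
Average completion = 59/5 = 11.8

11.8


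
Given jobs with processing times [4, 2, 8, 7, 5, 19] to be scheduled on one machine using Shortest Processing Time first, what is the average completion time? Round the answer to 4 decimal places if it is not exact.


Sort jobs by processing time (SPT order): [2, 4, 5, 7, 8, 19]
Compute completion times sequentially:
  Job 1: processing = 2, completes at 2
  Job 2: processing = 4, completes at 6
  Job 3: processing = 5, completes at 11
  Job 4: processing = 7, completes at 18
  Job 5: processing = 8, completes at 26
  Job 6: processing = 19, completes at 45
Sum of completion times = 108
Average completion time = 108/6 = 18.0

18.0


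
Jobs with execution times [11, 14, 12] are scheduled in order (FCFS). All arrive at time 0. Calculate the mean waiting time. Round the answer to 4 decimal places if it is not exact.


FCFS order (as given): [11, 14, 12]
Waiting times:
  Job 1: wait = 0
  Job 2: wait = 11
  Job 3: wait = 25
Sum of waiting times = 36
Average waiting time = 36/3 = 12.0

12.0


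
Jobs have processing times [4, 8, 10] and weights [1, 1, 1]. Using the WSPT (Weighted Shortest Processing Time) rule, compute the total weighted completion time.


Compute p/w ratios and sort ascending (WSPT): [(4, 1), (8, 1), (10, 1)]
Compute weighted completion times:
  Job (p=4,w=1): C=4, w*C=1*4=4
  Job (p=8,w=1): C=12, w*C=1*12=12
  Job (p=10,w=1): C=22, w*C=1*22=22
Total weighted completion time = 38

38


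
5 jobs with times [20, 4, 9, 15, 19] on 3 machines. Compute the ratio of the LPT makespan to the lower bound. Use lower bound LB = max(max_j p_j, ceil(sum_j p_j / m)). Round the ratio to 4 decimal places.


LPT order: [20, 19, 15, 9, 4]
Machine loads after assignment: [20, 23, 24]
LPT makespan = 24
Lower bound = max(max_job, ceil(total/3)) = max(20, 23) = 23
Ratio = 24 / 23 = 1.0435

1.0435


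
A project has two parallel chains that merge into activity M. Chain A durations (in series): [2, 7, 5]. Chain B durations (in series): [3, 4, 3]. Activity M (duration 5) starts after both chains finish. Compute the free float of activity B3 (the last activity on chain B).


ES(B3) = sum of predecessors on chain B = 7
EF(B3) = ES + duration = 7 + 3 = 10
Successor of B3 is M. ES(M) = max(sum(A), sum(B)) = max(14, 10) = 14
Free float = ES(successor) - EF(current) = 14 - 10 = 4

4


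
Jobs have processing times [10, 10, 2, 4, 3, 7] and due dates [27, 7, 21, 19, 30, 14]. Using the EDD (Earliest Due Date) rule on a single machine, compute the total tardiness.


Sort by due date (EDD order): [(10, 7), (7, 14), (4, 19), (2, 21), (10, 27), (3, 30)]
Compute completion times and tardiness:
  Job 1: p=10, d=7, C=10, tardiness=max(0,10-7)=3
  Job 2: p=7, d=14, C=17, tardiness=max(0,17-14)=3
  Job 3: p=4, d=19, C=21, tardiness=max(0,21-19)=2
  Job 4: p=2, d=21, C=23, tardiness=max(0,23-21)=2
  Job 5: p=10, d=27, C=33, tardiness=max(0,33-27)=6
  Job 6: p=3, d=30, C=36, tardiness=max(0,36-30)=6
Total tardiness = 22

22


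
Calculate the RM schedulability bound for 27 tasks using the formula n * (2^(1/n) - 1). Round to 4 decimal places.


Compute 2^(1/27) = 1.0260044847
Subtract 1: 1.0260044847 - 1 = 0.0260044847
Multiply by n: 27 * 0.0260044847 = 0.7021210869
Round to 4 dp: 0.7021

0.7021


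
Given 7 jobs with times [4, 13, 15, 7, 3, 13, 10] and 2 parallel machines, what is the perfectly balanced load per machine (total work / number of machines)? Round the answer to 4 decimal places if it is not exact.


Total processing time = 4 + 13 + 15 + 7 + 3 + 13 + 10 = 65
Number of machines = 2
Ideal balanced load = 65 / 2 = 32.5

32.5


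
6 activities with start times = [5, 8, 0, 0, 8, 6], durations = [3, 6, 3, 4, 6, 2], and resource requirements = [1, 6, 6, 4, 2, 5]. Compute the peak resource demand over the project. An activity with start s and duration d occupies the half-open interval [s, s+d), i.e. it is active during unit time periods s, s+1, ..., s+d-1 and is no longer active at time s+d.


Each activity i is active on [start_i, start_i + duration_i).
Compute total resource usage per time slot:
  t=0: active resources = [6, 4], total = 10
  t=1: active resources = [6, 4], total = 10
  t=2: active resources = [6, 4], total = 10
  t=3: active resources = [4], total = 4
  t=4: active resources = [], total = 0
  t=5: active resources = [1], total = 1
  t=6: active resources = [1, 5], total = 6
  t=7: active resources = [1, 5], total = 6
  t=8: active resources = [6, 2], total = 8
  t=9: active resources = [6, 2], total = 8
  t=10: active resources = [6, 2], total = 8
  t=11: active resources = [6, 2], total = 8
  t=12: active resources = [6, 2], total = 8
  t=13: active resources = [6, 2], total = 8
Peak resource demand = 10

10


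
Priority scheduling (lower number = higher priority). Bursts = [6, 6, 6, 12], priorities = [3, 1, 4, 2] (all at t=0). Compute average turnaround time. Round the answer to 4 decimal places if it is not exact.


Sort by priority (ascending = highest first):
Order: [(1, 6), (2, 12), (3, 6), (4, 6)]
Completion times:
  Priority 1, burst=6, C=6
  Priority 2, burst=12, C=18
  Priority 3, burst=6, C=24
  Priority 4, burst=6, C=30
Average turnaround = 78/4 = 19.5

19.5


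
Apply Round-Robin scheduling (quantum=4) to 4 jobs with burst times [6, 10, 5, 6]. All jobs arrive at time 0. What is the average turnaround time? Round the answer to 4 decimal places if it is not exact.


Time quantum = 4
Execution trace:
  J1 runs 4 units, time = 4
  J2 runs 4 units, time = 8
  J3 runs 4 units, time = 12
  J4 runs 4 units, time = 16
  J1 runs 2 units, time = 18
  J2 runs 4 units, time = 22
  J3 runs 1 units, time = 23
  J4 runs 2 units, time = 25
  J2 runs 2 units, time = 27
Finish times: [18, 27, 23, 25]
Average turnaround = 93/4 = 23.25

23.25


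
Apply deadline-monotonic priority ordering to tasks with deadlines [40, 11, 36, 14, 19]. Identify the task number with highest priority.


Sort tasks by relative deadline (ascending):
  Task 2: deadline = 11
  Task 4: deadline = 14
  Task 5: deadline = 19
  Task 3: deadline = 36
  Task 1: deadline = 40
Priority order (highest first): [2, 4, 5, 3, 1]
Highest priority task = 2

2


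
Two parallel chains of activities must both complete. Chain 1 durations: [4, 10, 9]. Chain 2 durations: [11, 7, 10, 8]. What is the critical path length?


Path A total = 4 + 10 + 9 = 23
Path B total = 11 + 7 + 10 + 8 = 36
Critical path = longest path = max(23, 36) = 36

36


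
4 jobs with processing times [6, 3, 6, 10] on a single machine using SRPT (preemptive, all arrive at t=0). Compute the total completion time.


Since all jobs arrive at t=0, SRPT equals SPT ordering.
SPT order: [3, 6, 6, 10]
Completion times:
  Job 1: p=3, C=3
  Job 2: p=6, C=9
  Job 3: p=6, C=15
  Job 4: p=10, C=25
Total completion time = 3 + 9 + 15 + 25 = 52

52


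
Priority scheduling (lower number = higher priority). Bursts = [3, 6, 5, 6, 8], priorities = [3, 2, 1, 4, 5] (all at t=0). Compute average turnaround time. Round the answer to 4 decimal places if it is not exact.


Sort by priority (ascending = highest first):
Order: [(1, 5), (2, 6), (3, 3), (4, 6), (5, 8)]
Completion times:
  Priority 1, burst=5, C=5
  Priority 2, burst=6, C=11
  Priority 3, burst=3, C=14
  Priority 4, burst=6, C=20
  Priority 5, burst=8, C=28
Average turnaround = 78/5 = 15.6

15.6


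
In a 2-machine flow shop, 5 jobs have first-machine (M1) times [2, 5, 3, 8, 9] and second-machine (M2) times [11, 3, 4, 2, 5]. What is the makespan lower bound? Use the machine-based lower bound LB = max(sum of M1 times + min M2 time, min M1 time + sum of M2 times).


LB1 = sum(M1 times) + min(M2 times) = 27 + 2 = 29
LB2 = min(M1 times) + sum(M2 times) = 2 + 25 = 27
Lower bound = max(LB1, LB2) = max(29, 27) = 29

29


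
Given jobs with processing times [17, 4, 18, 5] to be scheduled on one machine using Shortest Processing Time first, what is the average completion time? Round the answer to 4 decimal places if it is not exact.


Sort jobs by processing time (SPT order): [4, 5, 17, 18]
Compute completion times sequentially:
  Job 1: processing = 4, completes at 4
  Job 2: processing = 5, completes at 9
  Job 3: processing = 17, completes at 26
  Job 4: processing = 18, completes at 44
Sum of completion times = 83
Average completion time = 83/4 = 20.75

20.75


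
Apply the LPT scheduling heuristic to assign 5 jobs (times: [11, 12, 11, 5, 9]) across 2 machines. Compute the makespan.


Sort jobs in decreasing order (LPT): [12, 11, 11, 9, 5]
Assign each job to the least loaded machine:
  Machine 1: jobs [12, 9, 5], load = 26
  Machine 2: jobs [11, 11], load = 22
Makespan = max load = 26

26


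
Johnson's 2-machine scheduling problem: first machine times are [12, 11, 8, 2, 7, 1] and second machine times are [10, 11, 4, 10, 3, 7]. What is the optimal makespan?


Apply Johnson's rule:
  Group 1 (a <= b): [(6, 1, 7), (4, 2, 10), (2, 11, 11)]
  Group 2 (a > b): [(1, 12, 10), (3, 8, 4), (5, 7, 3)]
Optimal job order: [6, 4, 2, 1, 3, 5]
Schedule:
  Job 6: M1 done at 1, M2 done at 8
  Job 4: M1 done at 3, M2 done at 18
  Job 2: M1 done at 14, M2 done at 29
  Job 1: M1 done at 26, M2 done at 39
  Job 3: M1 done at 34, M2 done at 43
  Job 5: M1 done at 41, M2 done at 46
Makespan = 46

46


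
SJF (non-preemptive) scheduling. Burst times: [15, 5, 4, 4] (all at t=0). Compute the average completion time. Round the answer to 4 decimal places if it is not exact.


SJF order (ascending): [4, 4, 5, 15]
Completion times:
  Job 1: burst=4, C=4
  Job 2: burst=4, C=8
  Job 3: burst=5, C=13
  Job 4: burst=15, C=28
Average completion = 53/4 = 13.25

13.25


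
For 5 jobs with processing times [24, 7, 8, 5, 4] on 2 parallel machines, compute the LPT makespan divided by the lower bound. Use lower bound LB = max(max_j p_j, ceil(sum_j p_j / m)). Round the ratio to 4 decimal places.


LPT order: [24, 8, 7, 5, 4]
Machine loads after assignment: [24, 24]
LPT makespan = 24
Lower bound = max(max_job, ceil(total/2)) = max(24, 24) = 24
Ratio = 24 / 24 = 1.0

1.0


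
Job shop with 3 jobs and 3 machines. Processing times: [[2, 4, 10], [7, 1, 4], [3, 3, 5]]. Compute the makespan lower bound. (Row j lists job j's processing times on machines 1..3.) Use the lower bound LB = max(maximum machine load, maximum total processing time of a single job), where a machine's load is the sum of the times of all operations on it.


Machine loads:
  Machine 1: 2 + 7 + 3 = 12
  Machine 2: 4 + 1 + 3 = 8
  Machine 3: 10 + 4 + 5 = 19
Max machine load = 19
Job totals:
  Job 1: 16
  Job 2: 12
  Job 3: 11
Max job total = 16
Lower bound = max(19, 16) = 19

19


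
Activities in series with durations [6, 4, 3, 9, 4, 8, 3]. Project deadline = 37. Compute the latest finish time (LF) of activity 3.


LF(activity 3) = deadline - sum of successor durations
Successors: activities 4 through 7 with durations [9, 4, 8, 3]
Sum of successor durations = 24
LF = 37 - 24 = 13

13


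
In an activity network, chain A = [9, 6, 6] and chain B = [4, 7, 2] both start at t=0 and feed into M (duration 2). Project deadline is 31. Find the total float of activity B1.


Forward pass: ES(B1) = sum of predecessors on chain B = 0
EF = ES + duration = 0 + 4 = 4
Backward pass: LF(M) = deadline = 31; LS(M) = 31 - 2 = 29
LF(B1) = LS(M) - sum(successors on chain B) = 29 - 9 = 20
LS = LF - duration = 20 - 4 = 16
Total float = LS - ES = 16 - 0 = 16

16


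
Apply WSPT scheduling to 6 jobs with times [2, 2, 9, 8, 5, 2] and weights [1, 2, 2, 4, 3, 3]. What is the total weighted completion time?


Compute p/w ratios and sort ascending (WSPT): [(2, 3), (2, 2), (5, 3), (2, 1), (8, 4), (9, 2)]
Compute weighted completion times:
  Job (p=2,w=3): C=2, w*C=3*2=6
  Job (p=2,w=2): C=4, w*C=2*4=8
  Job (p=5,w=3): C=9, w*C=3*9=27
  Job (p=2,w=1): C=11, w*C=1*11=11
  Job (p=8,w=4): C=19, w*C=4*19=76
  Job (p=9,w=2): C=28, w*C=2*28=56
Total weighted completion time = 184

184


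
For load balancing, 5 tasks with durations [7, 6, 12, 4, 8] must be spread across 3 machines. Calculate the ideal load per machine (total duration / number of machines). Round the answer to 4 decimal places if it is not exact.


Total processing time = 7 + 6 + 12 + 4 + 8 = 37
Number of machines = 3
Ideal balanced load = 37 / 3 = 12.3333

12.3333


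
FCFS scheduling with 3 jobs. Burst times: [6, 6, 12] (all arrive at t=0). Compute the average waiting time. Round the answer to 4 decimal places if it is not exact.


FCFS order (as given): [6, 6, 12]
Waiting times:
  Job 1: wait = 0
  Job 2: wait = 6
  Job 3: wait = 12
Sum of waiting times = 18
Average waiting time = 18/3 = 6.0

6.0


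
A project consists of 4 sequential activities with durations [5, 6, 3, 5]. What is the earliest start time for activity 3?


Activity 3 starts after activities 1 through 2 complete.
Predecessor durations: [5, 6]
ES = 5 + 6 = 11

11


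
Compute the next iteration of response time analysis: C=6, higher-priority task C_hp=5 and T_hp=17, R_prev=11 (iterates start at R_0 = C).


R_next = C + ceil(R_prev / T_hp) * C_hp
ceil(11 / 17) = ceil(0.6471) = 1
Interference = 1 * 5 = 5
R_next = 6 + 5 = 11
R_next = R_prev, so the iteration has converged (response time = 11).

11


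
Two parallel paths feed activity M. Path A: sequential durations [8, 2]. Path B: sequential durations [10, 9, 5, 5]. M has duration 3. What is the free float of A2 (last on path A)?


ES(A2) = sum of predecessors on chain A = 8
EF(A2) = ES + duration = 8 + 2 = 10
Successor of A2 is M. ES(M) = max(sum(A), sum(B)) = max(10, 29) = 29
Free float = ES(successor) - EF(current) = 29 - 10 = 19

19


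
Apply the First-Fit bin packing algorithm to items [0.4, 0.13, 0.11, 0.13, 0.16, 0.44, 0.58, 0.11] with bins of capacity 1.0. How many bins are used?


Place items sequentially using First-Fit:
  Item 0.4 -> new Bin 1
  Item 0.13 -> Bin 1 (now 0.53)
  Item 0.11 -> Bin 1 (now 0.64)
  Item 0.13 -> Bin 1 (now 0.77)
  Item 0.16 -> Bin 1 (now 0.93)
  Item 0.44 -> new Bin 2
  Item 0.58 -> new Bin 3
  Item 0.11 -> Bin 2 (now 0.55)
Total bins used = 3

3


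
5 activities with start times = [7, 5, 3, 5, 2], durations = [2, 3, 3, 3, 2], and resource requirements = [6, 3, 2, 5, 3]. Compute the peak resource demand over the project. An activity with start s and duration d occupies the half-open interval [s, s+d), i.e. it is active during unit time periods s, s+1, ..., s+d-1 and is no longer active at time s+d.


Each activity i is active on [start_i, start_i + duration_i).
Compute total resource usage per time slot:
  t=0: active resources = [], total = 0
  t=1: active resources = [], total = 0
  t=2: active resources = [3], total = 3
  t=3: active resources = [2, 3], total = 5
  t=4: active resources = [2], total = 2
  t=5: active resources = [3, 2, 5], total = 10
  t=6: active resources = [3, 5], total = 8
  t=7: active resources = [6, 3, 5], total = 14
  t=8: active resources = [6], total = 6
Peak resource demand = 14

14


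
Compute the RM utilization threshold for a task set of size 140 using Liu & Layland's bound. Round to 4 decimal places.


Compute 2^(1/140) = 1.0049633280
Subtract 1: 1.0049633280 - 1 = 0.0049633280
Multiply by n: 140 * 0.0049633280 = 0.6948659200
Round to 4 dp: 0.6949

0.6949


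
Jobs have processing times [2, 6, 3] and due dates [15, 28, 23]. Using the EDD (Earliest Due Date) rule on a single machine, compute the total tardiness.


Sort by due date (EDD order): [(2, 15), (3, 23), (6, 28)]
Compute completion times and tardiness:
  Job 1: p=2, d=15, C=2, tardiness=max(0,2-15)=0
  Job 2: p=3, d=23, C=5, tardiness=max(0,5-23)=0
  Job 3: p=6, d=28, C=11, tardiness=max(0,11-28)=0
Total tardiness = 0

0


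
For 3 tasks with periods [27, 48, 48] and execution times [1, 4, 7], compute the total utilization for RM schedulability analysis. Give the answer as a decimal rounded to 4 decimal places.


Compute individual utilizations (exact fractions):
  Task 1: C/T = 1/27 (approx. 0.037)
  Task 2: C/T = 4/48 = 1/12 (approx. 0.0833)
  Task 3: C/T = 7/48 (approx. 0.1458)
Total utilization U = 1/27 + 1/12 + 7/48 = 115/432
Rounded to 4 decimal places: U = 0.2662
RM (Liu & Layland) bound for 3 tasks = 0.779763; compare with U = 115/432 (approx. 0.266204)
U <= bound, so schedulable by RM sufficient condition.

0.2662


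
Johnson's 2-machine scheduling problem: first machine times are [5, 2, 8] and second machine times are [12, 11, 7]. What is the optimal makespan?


Apply Johnson's rule:
  Group 1 (a <= b): [(2, 2, 11), (1, 5, 12)]
  Group 2 (a > b): [(3, 8, 7)]
Optimal job order: [2, 1, 3]
Schedule:
  Job 2: M1 done at 2, M2 done at 13
  Job 1: M1 done at 7, M2 done at 25
  Job 3: M1 done at 15, M2 done at 32
Makespan = 32

32


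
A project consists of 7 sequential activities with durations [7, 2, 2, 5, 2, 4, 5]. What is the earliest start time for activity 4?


Activity 4 starts after activities 1 through 3 complete.
Predecessor durations: [7, 2, 2]
ES = 7 + 2 + 2 = 11

11


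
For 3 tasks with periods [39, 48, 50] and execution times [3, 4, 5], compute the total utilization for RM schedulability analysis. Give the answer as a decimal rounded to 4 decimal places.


Compute individual utilizations (exact fractions):
  Task 1: C/T = 3/39 = 1/13 (approx. 0.0769)
  Task 2: C/T = 4/48 = 1/12 (approx. 0.0833)
  Task 3: C/T = 5/50 = 1/10 (approx. 0.1)
Total utilization U = 1/13 + 1/12 + 1/10 = 203/780
Rounded to 4 decimal places: U = 0.2603
RM (Liu & Layland) bound for 3 tasks = 0.779763; compare with U = 203/780 (approx. 0.260256)
U <= bound, so schedulable by RM sufficient condition.

0.2603


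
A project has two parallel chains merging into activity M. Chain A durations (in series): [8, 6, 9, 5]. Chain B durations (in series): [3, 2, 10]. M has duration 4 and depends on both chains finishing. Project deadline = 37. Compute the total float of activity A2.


Forward pass: ES(A2) = sum of predecessors on chain A = 8
EF = ES + duration = 8 + 6 = 14
Backward pass: LF(M) = deadline = 37; LS(M) = 37 - 4 = 33
LF(A2) = LS(M) - sum(successors on chain A) = 33 - 14 = 19
LS = LF - duration = 19 - 6 = 13
Total float = LS - ES = 13 - 8 = 5

5


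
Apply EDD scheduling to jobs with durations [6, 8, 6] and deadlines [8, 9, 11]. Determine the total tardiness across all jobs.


Sort by due date (EDD order): [(6, 8), (8, 9), (6, 11)]
Compute completion times and tardiness:
  Job 1: p=6, d=8, C=6, tardiness=max(0,6-8)=0
  Job 2: p=8, d=9, C=14, tardiness=max(0,14-9)=5
  Job 3: p=6, d=11, C=20, tardiness=max(0,20-11)=9
Total tardiness = 14

14


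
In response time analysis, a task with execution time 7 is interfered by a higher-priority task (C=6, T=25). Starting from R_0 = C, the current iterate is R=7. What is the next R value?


R_next = C + ceil(R_prev / T_hp) * C_hp
ceil(7 / 25) = ceil(0.28) = 1
Interference = 1 * 6 = 6
R_next = 7 + 6 = 13

13


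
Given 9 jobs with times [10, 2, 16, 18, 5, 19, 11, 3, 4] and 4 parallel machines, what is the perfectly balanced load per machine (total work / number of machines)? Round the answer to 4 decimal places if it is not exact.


Total processing time = 10 + 2 + 16 + 18 + 5 + 19 + 11 + 3 + 4 = 88
Number of machines = 4
Ideal balanced load = 88 / 4 = 22.0

22.0


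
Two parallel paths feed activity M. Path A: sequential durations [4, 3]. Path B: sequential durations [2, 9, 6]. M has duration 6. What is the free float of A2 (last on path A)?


ES(A2) = sum of predecessors on chain A = 4
EF(A2) = ES + duration = 4 + 3 = 7
Successor of A2 is M. ES(M) = max(sum(A), sum(B)) = max(7, 17) = 17
Free float = ES(successor) - EF(current) = 17 - 7 = 10

10


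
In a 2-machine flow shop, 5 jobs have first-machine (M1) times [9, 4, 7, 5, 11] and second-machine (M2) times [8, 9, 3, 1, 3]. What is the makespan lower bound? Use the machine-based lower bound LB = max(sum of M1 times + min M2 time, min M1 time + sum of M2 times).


LB1 = sum(M1 times) + min(M2 times) = 36 + 1 = 37
LB2 = min(M1 times) + sum(M2 times) = 4 + 24 = 28
Lower bound = max(LB1, LB2) = max(37, 28) = 37

37


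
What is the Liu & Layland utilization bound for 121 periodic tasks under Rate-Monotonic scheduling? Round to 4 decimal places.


Compute 2^(1/121) = 1.0057449283
Subtract 1: 1.0057449283 - 1 = 0.0057449283
Multiply by n: 121 * 0.0057449283 = 0.6951363243
Round to 4 dp: 0.6951

0.6951


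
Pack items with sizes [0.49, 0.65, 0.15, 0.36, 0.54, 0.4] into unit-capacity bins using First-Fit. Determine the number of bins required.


Place items sequentially using First-Fit:
  Item 0.49 -> new Bin 1
  Item 0.65 -> new Bin 2
  Item 0.15 -> Bin 1 (now 0.64)
  Item 0.36 -> Bin 1 (now 1.0)
  Item 0.54 -> new Bin 3
  Item 0.4 -> Bin 3 (now 0.94)
Total bins used = 3

3


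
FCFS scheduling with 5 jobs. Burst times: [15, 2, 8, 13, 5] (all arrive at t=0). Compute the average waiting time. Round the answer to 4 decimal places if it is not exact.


FCFS order (as given): [15, 2, 8, 13, 5]
Waiting times:
  Job 1: wait = 0
  Job 2: wait = 15
  Job 3: wait = 17
  Job 4: wait = 25
  Job 5: wait = 38
Sum of waiting times = 95
Average waiting time = 95/5 = 19.0

19.0


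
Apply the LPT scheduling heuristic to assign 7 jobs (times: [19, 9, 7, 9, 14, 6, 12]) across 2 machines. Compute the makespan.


Sort jobs in decreasing order (LPT): [19, 14, 12, 9, 9, 7, 6]
Assign each job to the least loaded machine:
  Machine 1: jobs [19, 9, 7, 6], load = 41
  Machine 2: jobs [14, 12, 9], load = 35
Makespan = max load = 41

41


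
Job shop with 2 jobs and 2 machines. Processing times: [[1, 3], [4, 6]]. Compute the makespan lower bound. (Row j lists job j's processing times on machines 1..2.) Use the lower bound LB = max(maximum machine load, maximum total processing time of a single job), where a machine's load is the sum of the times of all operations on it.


Machine loads:
  Machine 1: 1 + 4 = 5
  Machine 2: 3 + 6 = 9
Max machine load = 9
Job totals:
  Job 1: 4
  Job 2: 10
Max job total = 10
Lower bound = max(9, 10) = 10

10


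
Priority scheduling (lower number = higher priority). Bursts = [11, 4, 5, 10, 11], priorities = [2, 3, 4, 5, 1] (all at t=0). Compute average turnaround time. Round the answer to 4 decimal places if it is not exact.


Sort by priority (ascending = highest first):
Order: [(1, 11), (2, 11), (3, 4), (4, 5), (5, 10)]
Completion times:
  Priority 1, burst=11, C=11
  Priority 2, burst=11, C=22
  Priority 3, burst=4, C=26
  Priority 4, burst=5, C=31
  Priority 5, burst=10, C=41
Average turnaround = 131/5 = 26.2

26.2
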